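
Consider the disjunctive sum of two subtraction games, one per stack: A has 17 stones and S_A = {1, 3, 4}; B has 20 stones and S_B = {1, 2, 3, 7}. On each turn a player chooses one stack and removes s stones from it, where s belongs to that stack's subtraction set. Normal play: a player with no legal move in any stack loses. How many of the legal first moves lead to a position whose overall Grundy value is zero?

Stack A, S = {1, 3, 4}:
n :  0  1  2  3  4  5  6  7  8  9 10 11 12 13 14 15 16 17
G :  0  1  0  1  2  3  2  0  1  0  1  2  3  2  0  1  0  1
G_A(17) = 1.
Stack B, S = {1, 2, 3, 7}:
G(0) = 0
G(1) = mex{0} = 1
G(2) = mex{1,0} = 2
G(3) = mex{2,1,0} = 3
G(4) = mex{3,2,1} = 0
G(5) = mex{0,3,2} = 1
G(6) = mex{1,0,3} = 2
G(7) = mex{2,1,0,0} = 3
G(8) = mex{3,2,1,1} = 0
G(9) = mex{0,3,2,2} = 1
G(10) = mex{1,0,3,3} = 2
G(11) = mex{2,1,0,0} = 3
G(12) = mex{3,2,1,1} = 0
G(13) = mex{0,3,2,2} = 1
G(14) = mex{1,0,3,3} = 2
G(15) = mex{2,1,0,0} = 3
G(16) = mex{3,2,1,1} = 0
G(17) = mex{0,3,2,2} = 1
G(18) = mex{1,0,3,3} = 2
G(19) = mex{2,1,0,0} = 3
G(20) = mex{3,2,1,1} = 0
G_B(20) = 0.
Combined Grundy value = 1 ⊕ 0 = 1.
A winning move leaves total XOR = 0, i.e. changes one component's Grundy value g to g ⊕ X where X is the current total.
Stack A: need g' = 1⊕1 = 0. Options: 17−1→G=0, 17−3→G=0, 17−4→G=2. Hits: 2.
Stack B: need g' = 0⊕1 = 1. Options: 20−1→G=3, 20−2→G=2, 20−3→G=1, 20−7→G=1. Hits: 2.

4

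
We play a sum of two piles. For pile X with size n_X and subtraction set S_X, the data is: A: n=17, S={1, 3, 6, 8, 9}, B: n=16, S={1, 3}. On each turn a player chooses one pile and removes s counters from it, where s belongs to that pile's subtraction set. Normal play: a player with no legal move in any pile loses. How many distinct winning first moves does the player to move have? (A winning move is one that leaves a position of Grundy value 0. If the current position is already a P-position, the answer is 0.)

4

Pile A, S = {1, 3, 6, 8, 9}:
G(0) = 0
G(1) = mex{0} = 1
G(2) = mex{1} = 0
G(3) = mex{0,0} = 1
G(4) = mex{1,1} = 0
G(5) = mex{0,0} = 1
G(6) = mex{1,1,0} = 2
G(7) = mex{2,0,1} = 3
G(8) = mex{3,1,0,0} = 2
G(9) = mex{2,2,1,1,0} = 3
G(10) = mex{3,3,0,0,1} = 2
G(11) = mex{2,2,1,1,0} = 3
G(12) = mex{3,3,2,0,1} = 4
G(13) = mex{4,2,3,1,0} = 5
G(14) = mex{5,3,2,2,1} = 0
G(15) = mex{0,4,3,3,2} = 1
G(16) = mex{1,5,2,2,3} = 0
G(17) = mex{0,0,3,3,2} = 1
G_A(17) = 1.
Pile B, S = {1, 3}:
n :  0  1  2  3  4  5  6  7  8  9 10 11 12 13 14 15 16
G :  0  1  0  1  0  1  0  1  0  1  0  1  0  1  0  1  0
G_B(16) = 0.
Combined Grundy value = 1 ⊕ 0 = 1.
A winning move leaves total XOR = 0, i.e. changes one component's Grundy value g to g ⊕ X where X is the current total.
Pile A: need g' = 1⊕1 = 0. Options: 17−1→G=0, 17−3→G=0, 17−6→G=3, 17−8→G=3, 17−9→G=2. Hits: 2.
Pile B: need g' = 0⊕1 = 1. Options: 16−1→G=1, 16−3→G=1. Hits: 2.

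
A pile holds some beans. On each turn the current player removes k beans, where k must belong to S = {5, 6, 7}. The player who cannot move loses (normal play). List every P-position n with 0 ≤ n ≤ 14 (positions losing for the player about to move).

n :  0  1  2  3  4  5  6  7  8  9 10 11 12 13 14
G :  0  0  0  0  0  1  1  1  1  1  2  2  0  0  0
P-positions are exactly the n with G(n) = 0.

0, 1, 2, 3, 4, 12, 13, 14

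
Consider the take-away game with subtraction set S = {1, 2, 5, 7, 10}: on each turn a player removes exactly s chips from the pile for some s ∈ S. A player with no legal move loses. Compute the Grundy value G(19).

G(0) = 0
G(1) = mex{0} = 1
G(2) = mex{1,0} = 2
G(3) = mex{2,1} = 0
G(4) = mex{0,2} = 1
G(5) = mex{1,0,0} = 2
G(6) = mex{2,1,1} = 0
G(7) = mex{0,2,2,0} = 1
G(8) = mex{1,0,0,1} = 2
G(9) = mex{2,1,1,2} = 0
G(10) = mex{0,2,2,0,0} = 1
G(11) = mex{1,0,0,1,1} = 2
G(12) = mex{2,1,1,2,2} = 0
G(13) = mex{0,2,2,0,0} = 1
G(14) = mex{1,0,0,1,1} = 2
G(15) = mex{2,1,1,2,2} = 0
G(16) = mex{0,2,2,0,0} = 1
G(17) = mex{1,0,0,1,1} = 2
G(18) = mex{2,1,1,2,2} = 0
G(19) = mex{0,2,2,0,0} = 1

1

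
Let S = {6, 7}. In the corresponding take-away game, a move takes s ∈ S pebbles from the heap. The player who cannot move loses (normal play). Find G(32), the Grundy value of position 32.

1

G(0) = 0
G(1) = mex{} = 0
G(2) = mex{} = 0
G(3) = mex{} = 0
G(4) = mex{} = 0
G(5) = mex{} = 0
G(6) = mex{0} = 1
G(7) = mex{0,0} = 1
G(8) = mex{0,0} = 1
G(9) = mex{0,0} = 1
G(10) = mex{0,0} = 1
G(11) = mex{0,0} = 1
G(12) = mex{1,0} = 2
G(13) = mex{1,1} = 0
G(14) = mex{1,1} = 0
G(15) = mex{1,1} = 0
G(16) = mex{1,1} = 0
G(17) = mex{1,1} = 0
G(18) = mex{2,1} = 0
G(19) = mex{0,2} = 1
G(20) = mex{0,0} = 1
G(21) = mex{0,0} = 1
G(22) = mex{0,0} = 1
G(23) = mex{0,0} = 1
G(24) = mex{0,0} = 1
G(25) = mex{1,0} = 2
G(26) = mex{1,1} = 0
G(27) = mex{1,1} = 0
G(28) = mex{1,1} = 0
G(29) = mex{1,1} = 0
G(30) = mex{1,1} = 0
G(31) = mex{2,1} = 0
G(32) = mex{0,2} = 1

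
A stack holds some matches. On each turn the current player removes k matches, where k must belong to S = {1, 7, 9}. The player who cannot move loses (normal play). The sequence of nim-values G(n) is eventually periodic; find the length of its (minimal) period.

n :  0  1  2  3  4  5  6  7  8  9 10 11 12 13 14
G :  0  1  0  1  0  1  0  1  0  1  0  1  0  1  0
G(n+2) = G(n) holds for n = 0,…,8 (a full window of length max(S) = 9), so the sequence is purely periodic with period 2.

2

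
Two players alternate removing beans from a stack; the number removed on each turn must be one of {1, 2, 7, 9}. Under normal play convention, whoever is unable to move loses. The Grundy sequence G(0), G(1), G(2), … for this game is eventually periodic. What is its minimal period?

11

G(0) = 0
G(1) = mex{0} = 1
G(2) = mex{1,0} = 2
G(3) = mex{2,1} = 0
G(4) = mex{0,2} = 1
G(5) = mex{1,0} = 2
G(6) = mex{2,1} = 0
G(7) = mex{0,2,0} = 1
G(8) = mex{1,0,1} = 2
G(9) = mex{2,1,2,0} = 3
G(10) = mex{3,2,0,1} = 4
G(11) = mex{4,3,1,2} = 0
G(12) = mex{0,4,2,0} = 1
G(13) = mex{1,0,0,1} = 2
G(14) = mex{2,1,1,2} = 0
G(15) = mex{0,2,2,0} = 1
G(16) = mex{1,0,3,1} = 2
G(17) = mex{2,1,4,2} = 0
G(18) = mex{0,2,0,3} = 1
G(19) = mex{1,0,1,4} = 2
G(20) = mex{2,1,2,0} = 3
G(21) = mex{3,2,0,1} = 4
G(22) = mex{4,3,1,2} = 0
G(23) = mex{0,4,2,0} = 1
G(n+11) = G(n) holds for n = 0,…,8 (a full window of length max(S) = 9), so the sequence is purely periodic with period 11.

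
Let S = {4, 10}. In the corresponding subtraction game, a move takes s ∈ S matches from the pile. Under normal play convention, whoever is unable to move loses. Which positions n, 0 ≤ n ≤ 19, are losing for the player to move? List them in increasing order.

n :  0  1  2  3  4  5  6  7  8  9 10 11 12 13 14 15 16 17 18 19
G :  0  0  0  0  1  1  1  1  0  0  2  2  1  1  0  0  0  0  1  1
P-positions are exactly the n with G(n) = 0.

0, 1, 2, 3, 8, 9, 14, 15, 16, 17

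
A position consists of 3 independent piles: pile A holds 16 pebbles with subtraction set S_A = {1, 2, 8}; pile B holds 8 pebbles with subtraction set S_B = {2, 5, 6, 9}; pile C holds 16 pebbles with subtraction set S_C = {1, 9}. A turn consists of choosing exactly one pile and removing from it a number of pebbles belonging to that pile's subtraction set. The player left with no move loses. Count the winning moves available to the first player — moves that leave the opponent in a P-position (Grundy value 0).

6

Pile A, S = {1, 2, 8}:
G(0) = 0
G(1) = mex{0} = 1
G(2) = mex{1,0} = 2
G(3) = mex{2,1} = 0
G(4) = mex{0,2} = 1
G(5) = mex{1,0} = 2
G(6) = mex{2,1} = 0
G(7) = mex{0,2} = 1
G(8) = mex{1,0,0} = 2
G(9) = mex{2,1,1} = 0
G(10) = mex{0,2,2} = 1
G(11) = mex{1,0,0} = 2
G(12) = mex{2,1,1} = 0
G(13) = mex{0,2,2} = 1
G(14) = mex{1,0,0} = 2
G(15) = mex{2,1,1} = 0
G(16) = mex{0,2,2} = 1
G_A(16) = 1.
Pile B, S = {2, 5, 6, 9}:
G(0) = 0
G(1) = mex{} = 0
G(2) = mex{0} = 1
G(3) = mex{0} = 1
G(4) = mex{1} = 0
G(5) = mex{1,0} = 2
G(6) = mex{0,0,0} = 1
G(7) = mex{2,1,0} = 3
G(8) = mex{1,1,1} = 0
G_B(8) = 0.
Pile C, S = {1, 9}:
n :  0  1  2  3  4  5  6  7  8  9 10 11 12 13 14 15 16
G :  0  1  0  1  0  1  0  1  0  1  0  1  0  1  0  1  0
G_C(16) = 0.
Combined Grundy value = 1 ⊕ 0 ⊕ 0 = 1.
A winning move leaves total XOR = 0, i.e. changes one component's Grundy value g to g ⊕ X where X is the current total.
Pile A: need g' = 1⊕1 = 0. Options: 16−1→G=0, 16−2→G=2, 16−8→G=2. Hits: 1.
Pile B: need g' = 0⊕1 = 1. Options: 8−2→G=1, 8−5→G=1, 8−6→G=1. Hits: 3.
Pile C: need g' = 0⊕1 = 1. Options: 16−1→G=1, 16−9→G=1. Hits: 2.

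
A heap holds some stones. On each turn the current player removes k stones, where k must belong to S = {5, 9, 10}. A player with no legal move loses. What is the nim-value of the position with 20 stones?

G(0) = 0
G(1) = mex{} = 0
G(2) = mex{} = 0
G(3) = mex{} = 0
G(4) = mex{} = 0
G(5) = mex{0} = 1
G(6) = mex{0} = 1
G(7) = mex{0} = 1
G(8) = mex{0} = 1
G(9) = mex{0,0} = 1
G(10) = mex{1,0,0} = 2
G(11) = mex{1,0,0} = 2
G(12) = mex{1,0,0} = 2
G(13) = mex{1,0,0} = 2
G(14) = mex{1,1,0} = 2
G(15) = mex{2,1,1} = 0
G(16) = mex{2,1,1} = 0
G(17) = mex{2,1,1} = 0
G(18) = mex{2,1,1} = 0
G(19) = mex{2,2,1} = 0
G(20) = mex{0,2,2} = 1

1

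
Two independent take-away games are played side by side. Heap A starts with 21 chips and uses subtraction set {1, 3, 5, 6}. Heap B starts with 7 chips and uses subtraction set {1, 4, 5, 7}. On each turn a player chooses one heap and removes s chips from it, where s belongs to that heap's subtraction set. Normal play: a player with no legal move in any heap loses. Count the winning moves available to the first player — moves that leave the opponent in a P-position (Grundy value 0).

Heap A, S = {1, 3, 5, 6}:
n :  0  1  2  3  4  5  6  7  8  9 10 11 12 13 14 15 16 17 18 19 20 21
G :  0  1  0  1  0  1  2  3  2  3  2  0  1  0  1  0  1  2  3  2  3  2
G_A(21) = 2.
Heap B, S = {1, 4, 5, 7}:
G(0) = 0
G(1) = mex{0} = 1
G(2) = mex{1} = 0
G(3) = mex{0} = 1
G(4) = mex{1,0} = 2
G(5) = mex{2,1,0} = 3
G(6) = mex{3,0,1} = 2
G(7) = mex{2,1,0,0} = 3
G_B(7) = 3.
Combined Grundy value = 2 ⊕ 3 = 1.
A winning move leaves total XOR = 0, i.e. changes one component's Grundy value g to g ⊕ X where X is the current total.
Heap A: need g' = 2⊕1 = 3. Options: 21−1→G=3, 21−3→G=3, 21−5→G=1, 21−6→G=0. Hits: 2.
Heap B: need g' = 3⊕1 = 2. Options: 7−1→G=2, 7−4→G=1, 7−5→G=0, 7−7→G=0. Hits: 1.

3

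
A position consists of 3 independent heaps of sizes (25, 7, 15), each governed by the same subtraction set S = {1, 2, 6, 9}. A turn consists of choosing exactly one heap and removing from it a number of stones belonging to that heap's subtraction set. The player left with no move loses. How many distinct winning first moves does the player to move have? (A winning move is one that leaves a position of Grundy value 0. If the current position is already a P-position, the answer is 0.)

All heaps use S = {1, 2, 6, 9}:
G(0) = 0
G(1) = mex{0} = 1
G(2) = mex{1,0} = 2
G(3) = mex{2,1} = 0
G(4) = mex{0,2} = 1
G(5) = mex{1,0} = 2
G(6) = mex{2,1,0} = 3
G(7) = mex{3,2,1} = 0
G(8) = mex{0,3,2} = 1
G(9) = mex{1,0,0,0} = 2
G(10) = mex{2,1,1,1} = 0
G(11) = mex{0,2,2,2} = 1
G(12) = mex{1,0,3,0} = 2
G(13) = mex{2,1,0,1} = 3
G(14) = mex{3,2,1,2} = 0
G(15) = mex{0,3,2,3} = 1
G(16) = mex{1,0,0,0} = 2
G(17) = mex{2,1,1,1} = 0
G(18) = mex{0,2,2,2} = 1
G(19) = mex{1,0,3,0} = 2
G(20) = mex{2,1,0,1} = 3
G(21) = mex{3,2,1,2} = 0
G(22) = mex{0,3,2,3} = 1
G(23) = mex{1,0,0,0} = 2
G(24) = mex{2,1,1,1} = 0
G(25) = mex{0,2,2,2} = 1
Heap A: G(25) = 1.
Heap B: G(7) = 0.
Heap C: G(15) = 1.
Combined Grundy value = 1 ⊕ 0 ⊕ 1 = 0.
A winning move leaves total XOR = 0, i.e. changes one component's Grundy value g to g ⊕ X where X is the current total.
Heap A: target g' = 1⊕0 = 1, but every legal move changes the Grundy value (mex property), so 0 moves.
Heap B: target g' = 0⊕0 = 0, but every legal move changes the Grundy value (mex property), so 0 moves.
Heap C: target g' = 1⊕0 = 1, but every legal move changes the Grundy value (mex property), so 0 moves.

0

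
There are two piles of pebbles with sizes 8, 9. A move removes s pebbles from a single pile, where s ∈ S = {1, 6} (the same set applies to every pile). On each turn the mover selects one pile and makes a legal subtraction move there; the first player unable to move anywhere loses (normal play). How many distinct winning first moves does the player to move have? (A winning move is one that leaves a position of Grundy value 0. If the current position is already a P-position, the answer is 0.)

All piles use S = {1, 6}:
G(0) = 0
G(1) = mex{0} = 1
G(2) = mex{1} = 0
G(3) = mex{0} = 1
G(4) = mex{1} = 0
G(5) = mex{0} = 1
G(6) = mex{1,0} = 2
G(7) = mex{2,1} = 0
G(8) = mex{0,0} = 1
G(9) = mex{1,1} = 0
Pile A: G(8) = 1.
Pile B: G(9) = 0.
Combined Grundy value = 1 ⊕ 0 = 1.
A winning move leaves total XOR = 0, i.e. changes one component's Grundy value g to g ⊕ X where X is the current total.
Pile A: need g' = 1⊕1 = 0. Options: 8−1→G=0, 8−6→G=0. Hits: 2.
Pile B: need g' = 0⊕1 = 1. Options: 9−1→G=1, 9−6→G=1. Hits: 2.

4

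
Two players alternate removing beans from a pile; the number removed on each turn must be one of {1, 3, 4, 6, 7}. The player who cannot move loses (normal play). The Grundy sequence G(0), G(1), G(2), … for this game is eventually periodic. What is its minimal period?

10

n :  0  1  2  3  4  5  6  7  8  9 10 11 12 13 14 15 16 17 18 19 20 21
G :  0  1  0  1  2  3  2  3  4  5  0  1  0  1  2  3  2  3  4  5  0  1
G(n+10) = G(n) holds for n = 0,…,6 (a full window of length max(S) = 7), so the sequence is purely periodic with period 10.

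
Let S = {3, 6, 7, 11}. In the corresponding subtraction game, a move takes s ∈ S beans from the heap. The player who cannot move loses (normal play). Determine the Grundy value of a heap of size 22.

G(0) = 0
G(1) = mex{} = 0
G(2) = mex{} = 0
G(3) = mex{0} = 1
G(4) = mex{0} = 1
G(5) = mex{0} = 1
G(6) = mex{1,0} = 2
G(7) = mex{1,0,0} = 2
G(8) = mex{1,0,0} = 2
G(9) = mex{2,1,0} = 3
G(10) = mex{2,1,1} = 0
G(11) = mex{2,1,1,0} = 3
G(12) = mex{3,2,1,0} = 4
G(13) = mex{0,2,2,0} = 1
G(14) = mex{3,2,2,1} = 0
G(15) = mex{4,3,2,1} = 0
G(16) = mex{1,0,3,1} = 2
G(17) = mex{0,3,0,2} = 1
G(18) = mex{0,4,3,2} = 1
G(19) = mex{2,1,4,2} = 0
G(20) = mex{1,0,1,3} = 2
G(21) = mex{1,0,0,0} = 2
G(22) = mex{0,2,0,3} = 1

1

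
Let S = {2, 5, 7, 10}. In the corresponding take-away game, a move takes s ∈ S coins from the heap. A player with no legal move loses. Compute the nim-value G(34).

3

G(0) = 0
G(1) = mex{} = 0
G(2) = mex{0} = 1
G(3) = mex{0} = 1
G(4) = mex{1} = 0
G(5) = mex{1,0} = 2
G(6) = mex{0,0} = 1
G(7) = mex{2,1,0} = 3
G(8) = mex{1,1,0} = 2
G(9) = mex{3,0,1} = 2
G(10) = mex{2,2,1,0} = 3
G(11) = mex{2,1,0,0} = 3
G(12) = mex{3,3,2,1} = 0
G(13) = mex{3,2,1,1} = 0
G(14) = mex{0,2,3,0} = 1
G(15) = mex{0,3,2,2} = 1
G(16) = mex{1,3,2,1} = 0
G(17) = mex{1,0,3,3} = 2
G(18) = mex{0,0,3,2} = 1
G(19) = mex{2,1,0,2} = 3
G(20) = mex{1,1,0,3} = 2
G(21) = mex{3,0,1,3} = 2
G(22) = mex{2,2,1,0} = 3
G(23) = mex{2,1,0,0} = 3
G(24) = mex{3,3,2,1} = 0
G(25) = mex{3,2,1,1} = 0
G(26) = mex{0,2,3,0} = 1
G(27) = mex{0,3,2,2} = 1
G(28) = mex{1,3,2,1} = 0
G(29) = mex{1,0,3,3} = 2
G(30) = mex{0,0,3,2} = 1
G(31) = mex{2,1,0,2} = 3
G(32) = mex{1,1,0,3} = 2
G(33) = mex{3,0,1,3} = 2
G(34) = mex{2,2,1,0} = 3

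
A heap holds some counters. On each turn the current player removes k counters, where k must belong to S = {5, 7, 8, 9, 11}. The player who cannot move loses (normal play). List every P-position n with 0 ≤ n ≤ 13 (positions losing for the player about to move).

n :  0  1  2  3  4  5  6  7  8  9 10 11 12 13
G :  0  0  0  0  0  1  1  1  1  1  2  2  2  2
P-positions are exactly the n with G(n) = 0.

0, 1, 2, 3, 4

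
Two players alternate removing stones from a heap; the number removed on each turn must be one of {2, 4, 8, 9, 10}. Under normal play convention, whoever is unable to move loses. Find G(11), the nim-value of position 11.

2

G(0) = 0
G(1) = mex{} = 0
G(2) = mex{0} = 1
G(3) = mex{0} = 1
G(4) = mex{1,0} = 2
G(5) = mex{1,0} = 2
G(6) = mex{2,1} = 0
G(7) = mex{2,1} = 0
G(8) = mex{0,2,0} = 1
G(9) = mex{0,2,0,0} = 1
G(10) = mex{1,0,1,0,0} = 2
G(11) = mex{1,0,1,1,0} = 2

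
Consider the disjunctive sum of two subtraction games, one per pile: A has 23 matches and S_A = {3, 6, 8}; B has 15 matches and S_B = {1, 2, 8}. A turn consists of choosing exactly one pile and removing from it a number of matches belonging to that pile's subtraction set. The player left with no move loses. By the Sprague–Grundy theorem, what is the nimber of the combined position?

0

Pile A, S = {3, 6, 8}:
n :  0  1  2  3  4  5  6  7  8  9 10 11 12 13 14 15 16 17 18 19 20 21 22 23
G :  0  0  0  1  1  1  2  2  2  3  3  0  0  0  1  1  1  2  2  2  3  3  0  0
G_A(23) = 0.
Pile B, S = {1, 2, 8}:
n :  0  1  2  3  4  5  6  7  8  9 10 11 12 13 14 15
G :  0  1  2  0  1  2  0  1  2  0  1  2  0  1  2  0
G_B(15) = 0.
Combined Grundy value = 0 ⊕ 0 = 0.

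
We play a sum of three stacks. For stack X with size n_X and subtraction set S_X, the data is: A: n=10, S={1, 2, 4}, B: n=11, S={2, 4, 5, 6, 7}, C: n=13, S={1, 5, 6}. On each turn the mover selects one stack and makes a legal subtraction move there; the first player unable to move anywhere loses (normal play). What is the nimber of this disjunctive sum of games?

0

Stack A, S = {1, 2, 4}:
n :  0  1  2  3  4  5  6  7  8  9 10
G :  0  1  2  0  1  2  0  1  2  0  1
G_A(10) = 1.
Stack B, S = {2, 4, 5, 6, 7}:
G(0) = 0
G(1) = mex{} = 0
G(2) = mex{0} = 1
G(3) = mex{0} = 1
G(4) = mex{1,0} = 2
G(5) = mex{1,0,0} = 2
G(6) = mex{2,1,0,0} = 3
G(7) = mex{2,1,1,0,0} = 3
G(8) = mex{3,2,1,1,0} = 4
G(9) = mex{3,2,2,1,1} = 0
G(10) = mex{4,3,2,2,1} = 0
G(11) = mex{0,3,3,2,2} = 1
G_B(11) = 1.
Stack C, S = {1, 5, 6}:
G(0) = 0
G(1) = mex{0} = 1
G(2) = mex{1} = 0
G(3) = mex{0} = 1
G(4) = mex{1} = 0
G(5) = mex{0,0} = 1
G(6) = mex{1,1,0} = 2
G(7) = mex{2,0,1} = 3
G(8) = mex{3,1,0} = 2
G(9) = mex{2,0,1} = 3
G(10) = mex{3,1,0} = 2
G(11) = mex{2,2,1} = 0
G(12) = mex{0,3,2} = 1
G(13) = mex{1,2,3} = 0
G_C(13) = 0.
Combined Grundy value = 1 ⊕ 1 ⊕ 0 = 0.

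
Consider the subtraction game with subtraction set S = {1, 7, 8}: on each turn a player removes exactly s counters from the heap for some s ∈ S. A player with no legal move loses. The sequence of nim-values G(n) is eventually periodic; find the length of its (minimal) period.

G(0) = 0
G(1) = mex{0} = 1
G(2) = mex{1} = 0
G(3) = mex{0} = 1
G(4) = mex{1} = 0
G(5) = mex{0} = 1
G(6) = mex{1} = 0
G(7) = mex{0,0} = 1
G(8) = mex{1,1,0} = 2
G(9) = mex{2,0,1} = 3
G(10) = mex{3,1,0} = 2
G(11) = mex{2,0,1} = 3
G(12) = mex{3,1,0} = 2
G(13) = mex{2,0,1} = 3
G(14) = mex{3,1,0} = 2
G(15) = mex{2,2,1} = 0
G(16) = mex{0,3,2} = 1
G(17) = mex{1,2,3} = 0
G(18) = mex{0,3,2} = 1
G(19) = mex{1,2,3} = 0
G(20) = mex{0,3,2} = 1
G(21) = mex{1,2,3} = 0
G(22) = mex{0,0,2} = 1
G(23) = mex{1,1,0} = 2
G(24) = mex{2,0,1} = 3
G(25) = mex{3,1,0} = 2
G(26) = mex{2,0,1} = 3
G(27) = mex{3,1,0} = 2
G(28) = mex{2,0,1} = 3
G(29) = mex{3,1,0} = 2
G(30) = mex{2,2,1} = 0
G(31) = mex{0,3,2} = 1
G(n+15) = G(n) holds for n = 0,…,7 (a full window of length max(S) = 8), so the sequence is purely periodic with period 15.

15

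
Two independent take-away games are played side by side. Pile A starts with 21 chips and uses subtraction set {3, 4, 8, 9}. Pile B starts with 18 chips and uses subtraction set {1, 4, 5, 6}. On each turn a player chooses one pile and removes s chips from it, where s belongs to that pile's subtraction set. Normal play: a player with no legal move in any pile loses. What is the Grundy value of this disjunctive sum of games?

Pile A, S = {3, 4, 8, 9}:
n :  0  1  2  3  4  5  6  7  8  9 10 11 12 13 14 15 16 17 18 19 20 21
G :  0  0  0  1  1  1  2  0  2  3  1  3  0  0  0  1  1  1  2  0  2  3
G_A(21) = 3.
Pile B, S = {1, 4, 5, 6}:
G(0) = 0
G(1) = mex{0} = 1
G(2) = mex{1} = 0
G(3) = mex{0} = 1
G(4) = mex{1,0} = 2
G(5) = mex{2,1,0} = 3
G(6) = mex{3,0,1,0} = 2
G(7) = mex{2,1,0,1} = 3
G(8) = mex{3,2,1,0} = 4
G(9) = mex{4,3,2,1} = 0
G(10) = mex{0,2,3,2} = 1
G(11) = mex{1,3,2,3} = 0
G(12) = mex{0,4,3,2} = 1
G(13) = mex{1,0,4,3} = 2
G(14) = mex{2,1,0,4} = 3
G(15) = mex{3,0,1,0} = 2
G(16) = mex{2,1,0,1} = 3
G(17) = mex{3,2,1,0} = 4
G(18) = mex{4,3,2,1} = 0
G_B(18) = 0.
Combined Grundy value = 3 ⊕ 0 = 3.

3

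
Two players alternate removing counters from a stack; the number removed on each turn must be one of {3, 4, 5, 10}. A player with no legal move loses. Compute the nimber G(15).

n :  0  1  2  3  4  5  6  7  8  9 10 11 12 13 14 15
G :  0  0  0  1  1  1  2  2  0  0  3  1  1  2  2  0

0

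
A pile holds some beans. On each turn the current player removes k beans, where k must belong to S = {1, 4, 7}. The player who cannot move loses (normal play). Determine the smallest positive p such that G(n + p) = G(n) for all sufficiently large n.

8

n :  0  1  2  3  4  5  6  7  8  9 10 11 12 13 14 15 16 17
G :  0  1  0  1  2  0  1  2  0  1  0  1  2  0  1  2  0  1
G(n+8) = G(n) holds for n = 0,…,6 (a full window of length max(S) = 7), so the sequence is purely periodic with period 8.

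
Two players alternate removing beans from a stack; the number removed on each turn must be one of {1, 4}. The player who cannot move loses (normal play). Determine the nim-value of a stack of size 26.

1

G(0) = 0
G(1) = mex{0} = 1
G(2) = mex{1} = 0
G(3) = mex{0} = 1
G(4) = mex{1,0} = 2
G(5) = mex{2,1} = 0
G(6) = mex{0,0} = 1
G(7) = mex{1,1} = 0
G(8) = mex{0,2} = 1
G(9) = mex{1,0} = 2
G(10) = mex{2,1} = 0
G(11) = mex{0,0} = 1
G(12) = mex{1,1} = 0
G(13) = mex{0,2} = 1
G(14) = mex{1,0} = 2
G(15) = mex{2,1} = 0
G(16) = mex{0,0} = 1
G(17) = mex{1,1} = 0
G(18) = mex{0,2} = 1
G(19) = mex{1,0} = 2
G(20) = mex{2,1} = 0
G(21) = mex{0,0} = 1
G(22) = mex{1,1} = 0
G(23) = mex{0,2} = 1
G(24) = mex{1,0} = 2
G(25) = mex{2,1} = 0
G(26) = mex{0,0} = 1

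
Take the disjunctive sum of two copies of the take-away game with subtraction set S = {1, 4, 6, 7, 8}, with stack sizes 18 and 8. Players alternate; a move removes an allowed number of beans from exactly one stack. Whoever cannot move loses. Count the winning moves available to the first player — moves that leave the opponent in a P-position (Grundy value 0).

3

All stacks use S = {1, 4, 6, 7, 8}:
n :  0  1  2  3  4  5  6  7  8  9 10 11 12 13 14 15 16 17 18
G :  0  1  0  1  2  0  1  2  3  2  3  4  5  3  0  1  0  1  2
Stack A: G(18) = 2.
Stack B: G(8) = 3.
Combined Grundy value = 2 ⊕ 3 = 1.
A winning move leaves total XOR = 0, i.e. changes one component's Grundy value g to g ⊕ X where X is the current total.
Stack A: need g' = 2⊕1 = 3. Options: 18−1→G=1, 18−4→G=0, 18−6→G=5, 18−7→G=4, 18−8→G=3. Hits: 1.
Stack B: need g' = 3⊕1 = 2. Options: 8−1→G=2, 8−4→G=2, 8−6→G=0, 8−7→G=1, 8−8→G=0. Hits: 2.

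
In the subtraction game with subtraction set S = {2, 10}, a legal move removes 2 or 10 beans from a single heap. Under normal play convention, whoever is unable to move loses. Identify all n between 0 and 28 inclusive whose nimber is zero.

n :  0  1  2  3  4  5  6  7  8  9 10 11 12 13 14 15 16 17 18 19 20 21 22 23 24 25 26 27 28
G :  0  0  1  1  0  0  1  1  0  0  1  1  0  0  1  1  0  0  1  1  0  0  1  1  0  0  1  1  0
P-positions are exactly the n with G(n) = 0.

0, 1, 4, 5, 8, 9, 12, 13, 16, 17, 20, 21, 24, 25, 28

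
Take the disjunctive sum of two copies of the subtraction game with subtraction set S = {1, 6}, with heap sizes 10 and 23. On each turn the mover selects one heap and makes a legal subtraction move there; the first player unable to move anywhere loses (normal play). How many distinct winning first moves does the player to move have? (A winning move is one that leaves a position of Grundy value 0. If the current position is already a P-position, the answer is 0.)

All heaps use S = {1, 6}:
n :  0  1  2  3  4  5  6  7  8  9 10 11 12 13 14 15 16 17 18 19 20 21 22 23
G :  0  1  0  1  0  1  2  0  1  0  1  0  1  2  0  1  0  1  0  1  2  0  1  0
Heap A: G(10) = 1.
Heap B: G(23) = 0.
Combined Grundy value = 1 ⊕ 0 = 1.
A winning move leaves total XOR = 0, i.e. changes one component's Grundy value g to g ⊕ X where X is the current total.
Heap A: need g' = 1⊕1 = 0. Options: 10−1→G=0, 10−6→G=0. Hits: 2.
Heap B: need g' = 0⊕1 = 1. Options: 23−1→G=1, 23−6→G=1. Hits: 2.

4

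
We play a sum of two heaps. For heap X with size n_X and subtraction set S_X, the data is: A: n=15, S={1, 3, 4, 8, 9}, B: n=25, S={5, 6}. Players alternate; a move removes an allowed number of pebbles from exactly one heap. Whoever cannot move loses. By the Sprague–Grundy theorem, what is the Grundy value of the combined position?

1

Heap A, S = {1, 3, 4, 8, 9}:
G(0) = 0
G(1) = mex{0} = 1
G(2) = mex{1} = 0
G(3) = mex{0,0} = 1
G(4) = mex{1,1,0} = 2
G(5) = mex{2,0,1} = 3
G(6) = mex{3,1,0} = 2
G(7) = mex{2,2,1} = 0
G(8) = mex{0,3,2,0} = 1
G(9) = mex{1,2,3,1,0} = 4
G(10) = mex{4,0,2,0,1} = 3
G(11) = mex{3,1,0,1,0} = 2
G(12) = mex{2,4,1,2,1} = 0
G(13) = mex{0,3,4,3,2} = 1
G(14) = mex{1,2,3,2,3} = 0
G(15) = mex{0,0,2,0,2} = 1
G_A(15) = 1.
Heap B, S = {5, 6}:
n :  0  1  2  3  4  5  6  7  8  9 10 11 12 13 14 15 16 17 18 19 20 21 22 23 24 25
G :  0  0  0  0  0  1  1  1  1  1  2  0  0  0  0  0  1  1  1  1  1  2  0  0  0  0
G_B(25) = 0.
Combined Grundy value = 1 ⊕ 0 = 1.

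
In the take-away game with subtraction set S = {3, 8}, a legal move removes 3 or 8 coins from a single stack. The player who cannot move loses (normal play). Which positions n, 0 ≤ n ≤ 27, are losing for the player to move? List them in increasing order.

0, 1, 2, 6, 7, 11, 12, 13, 17, 18, 22, 23, 24

n :  0  1  2  3  4  5  6  7  8  9 10 11 12 13 14 15 16 17 18 19 20 21 22 23 24 25 26 27
G :  0  0  0  1  1  1  0  0  2  1  1  0  0  0  1  1  1  0  0  2  1  1  0  0  0  1  1  1
P-positions are exactly the n with G(n) = 0.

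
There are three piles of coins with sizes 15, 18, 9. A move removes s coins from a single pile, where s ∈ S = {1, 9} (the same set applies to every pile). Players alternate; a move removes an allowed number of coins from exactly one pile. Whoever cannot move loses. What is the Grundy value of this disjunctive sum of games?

All piles use S = {1, 9}:
n :  0  1  2  3  4  5  6  7  8  9 10 11 12 13 14 15 16 17 18
G :  0  1  0  1  0  1  0  1  0  1  0  1  0  1  0  1  0  1  0
Pile A: G(15) = 1.
Pile B: G(18) = 0.
Pile C: G(9) = 1.
Combined Grundy value = 1 ⊕ 0 ⊕ 1 = 0.

0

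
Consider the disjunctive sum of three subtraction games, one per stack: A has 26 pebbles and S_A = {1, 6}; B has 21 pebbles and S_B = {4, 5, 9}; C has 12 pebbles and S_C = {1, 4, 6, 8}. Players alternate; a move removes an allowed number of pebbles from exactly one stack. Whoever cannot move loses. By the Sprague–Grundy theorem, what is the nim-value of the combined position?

3

Stack A, S = {1, 6}:
n :  0  1  2  3  4  5  6  7  8  9 10 11 12 13 14 15 16 17 18 19 20 21 22 23 24 25 26
G :  0  1  0  1  0  1  2  0  1  0  1  0  1  2  0  1  0  1  0  1  2  0  1  0  1  0  1
G_A(26) = 1.
Stack B, S = {4, 5, 9}:
G(0) = 0
G(1) = mex{} = 0
G(2) = mex{} = 0
G(3) = mex{} = 0
G(4) = mex{0} = 1
G(5) = mex{0,0} = 1
G(6) = mex{0,0} = 1
G(7) = mex{0,0} = 1
G(8) = mex{1,0} = 2
G(9) = mex{1,1,0} = 2
G(10) = mex{1,1,0} = 2
G(11) = mex{1,1,0} = 2
G(12) = mex{2,1,0} = 3
G(13) = mex{2,2,1} = 0
G(14) = mex{2,2,1} = 0
G(15) = mex{2,2,1} = 0
G(16) = mex{3,2,1} = 0
G(17) = mex{0,3,2} = 1
G(18) = mex{0,0,2} = 1
G(19) = mex{0,0,2} = 1
G(20) = mex{0,0,2} = 1
G(21) = mex{1,0,3} = 2
G_B(21) = 2.
Stack C, S = {1, 4, 6, 8}:
n :  0  1  2  3  4  5  6  7  8  9 10 11 12
G :  0  1  0  1  2  0  1  0  1  2  3  2  0
G_C(12) = 0.
Combined Grundy value = 1 ⊕ 2 ⊕ 0 = 3.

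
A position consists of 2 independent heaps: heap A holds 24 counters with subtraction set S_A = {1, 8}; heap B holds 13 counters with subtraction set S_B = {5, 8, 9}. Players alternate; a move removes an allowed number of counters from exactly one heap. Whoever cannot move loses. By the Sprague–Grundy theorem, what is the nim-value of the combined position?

2

Heap A, S = {1, 8}:
n :  0  1  2  3  4  5  6  7  8  9 10 11 12 13 14 15 16 17 18 19 20 21 22 23 24
G :  0  1  0  1  0  1  0  1  2  0  1  0  1  0  1  0  1  2  0  1  0  1  0  1  0
G_A(24) = 0.
Heap B, S = {5, 8, 9}:
n :  0  1  2  3  4  5  6  7  8  9 10 11 12 13
G :  0  0  0  0  0  1  1  1  1  1  2  2  2  2
G_B(13) = 2.
Combined Grundy value = 0 ⊕ 2 = 2.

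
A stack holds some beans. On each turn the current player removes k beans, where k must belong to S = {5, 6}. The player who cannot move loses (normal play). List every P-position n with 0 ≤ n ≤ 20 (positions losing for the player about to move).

0, 1, 2, 3, 4, 11, 12, 13, 14, 15

n :  0  1  2  3  4  5  6  7  8  9 10 11 12 13 14 15 16 17 18 19 20
G :  0  0  0  0  0  1  1  1  1  1  2  0  0  0  0  0  1  1  1  1  1
P-positions are exactly the n with G(n) = 0.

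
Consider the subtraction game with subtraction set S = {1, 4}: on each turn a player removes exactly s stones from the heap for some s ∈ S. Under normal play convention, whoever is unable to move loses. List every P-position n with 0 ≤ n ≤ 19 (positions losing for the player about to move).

0, 2, 5, 7, 10, 12, 15, 17

G(0) = 0
G(1) = mex{0} = 1
G(2) = mex{1} = 0
G(3) = mex{0} = 1
G(4) = mex{1,0} = 2
G(5) = mex{2,1} = 0
G(6) = mex{0,0} = 1
G(7) = mex{1,1} = 0
G(8) = mex{0,2} = 1
G(9) = mex{1,0} = 2
G(10) = mex{2,1} = 0
G(11) = mex{0,0} = 1
G(12) = mex{1,1} = 0
G(13) = mex{0,2} = 1
G(14) = mex{1,0} = 2
G(15) = mex{2,1} = 0
G(16) = mex{0,0} = 1
G(17) = mex{1,1} = 0
G(18) = mex{0,2} = 1
G(19) = mex{1,0} = 2
P-positions are exactly the n with G(n) = 0.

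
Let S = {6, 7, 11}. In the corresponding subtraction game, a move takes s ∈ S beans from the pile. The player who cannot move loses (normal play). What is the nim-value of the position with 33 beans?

2

G(0) = 0
G(1) = mex{} = 0
G(2) = mex{} = 0
G(3) = mex{} = 0
G(4) = mex{} = 0
G(5) = mex{} = 0
G(6) = mex{0} = 1
G(7) = mex{0,0} = 1
G(8) = mex{0,0} = 1
G(9) = mex{0,0} = 1
G(10) = mex{0,0} = 1
G(11) = mex{0,0,0} = 1
G(12) = mex{1,0,0} = 2
G(13) = mex{1,1,0} = 2
G(14) = mex{1,1,0} = 2
G(15) = mex{1,1,0} = 2
G(16) = mex{1,1,0} = 2
G(17) = mex{1,1,1} = 0
G(18) = mex{2,1,1} = 0
G(19) = mex{2,2,1} = 0
G(20) = mex{2,2,1} = 0
G(21) = mex{2,2,1} = 0
G(22) = mex{2,2,1} = 0
G(23) = mex{0,2,2} = 1
G(24) = mex{0,0,2} = 1
G(25) = mex{0,0,2} = 1
G(26) = mex{0,0,2} = 1
G(27) = mex{0,0,2} = 1
G(28) = mex{0,0,0} = 1
G(29) = mex{1,0,0} = 2
G(30) = mex{1,1,0} = 2
G(31) = mex{1,1,0} = 2
G(32) = mex{1,1,0} = 2
G(33) = mex{1,1,0} = 2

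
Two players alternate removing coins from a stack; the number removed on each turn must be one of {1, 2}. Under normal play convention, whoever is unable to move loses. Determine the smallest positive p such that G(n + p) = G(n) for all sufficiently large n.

G(0) = 0
G(1) = mex{0} = 1
G(2) = mex{1,0} = 2
G(3) = mex{2,1} = 0
G(4) = mex{0,2} = 1
G(5) = mex{1,0} = 2
G(6) = mex{2,1} = 0
G(7) = mex{0,2} = 1
G(8) = mex{1,0} = 2
G(9) = mex{2,1} = 0
G(10) = mex{0,2} = 1
G(11) = mex{1,0} = 2
G(12) = mex{2,1} = 0
G(13) = mex{0,2} = 1
G(14) = mex{1,0} = 2
G(n+3) = G(n) holds for n = 0,…,1 (a full window of length max(S) = 2), so the sequence is purely periodic with period 3.

3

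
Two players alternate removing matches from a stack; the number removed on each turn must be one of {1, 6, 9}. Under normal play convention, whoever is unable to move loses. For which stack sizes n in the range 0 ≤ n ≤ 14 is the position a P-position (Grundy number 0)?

G(0) = 0
G(1) = mex{0} = 1
G(2) = mex{1} = 0
G(3) = mex{0} = 1
G(4) = mex{1} = 0
G(5) = mex{0} = 1
G(6) = mex{1,0} = 2
G(7) = mex{2,1} = 0
G(8) = mex{0,0} = 1
G(9) = mex{1,1,0} = 2
G(10) = mex{2,0,1} = 3
G(11) = mex{3,1,0} = 2
G(12) = mex{2,2,1} = 0
G(13) = mex{0,0,0} = 1
G(14) = mex{1,1,1} = 0
P-positions are exactly the n with G(n) = 0.

0, 2, 4, 7, 12, 14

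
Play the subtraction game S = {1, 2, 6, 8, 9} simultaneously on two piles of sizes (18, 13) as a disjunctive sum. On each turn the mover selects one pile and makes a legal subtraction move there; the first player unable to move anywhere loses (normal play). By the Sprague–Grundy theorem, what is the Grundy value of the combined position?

2

All piles use S = {1, 2, 6, 8, 9}:
n :  0  1  2  3  4  5  6  7  8  9 10 11 12 13 14 15 16 17 18
G :  0  1  2  0  1  2  3  0  1  2  0  1  2  3  0  1  2  0  1
Pile A: G(18) = 1.
Pile B: G(13) = 3.
Combined Grundy value = 1 ⊕ 3 = 2.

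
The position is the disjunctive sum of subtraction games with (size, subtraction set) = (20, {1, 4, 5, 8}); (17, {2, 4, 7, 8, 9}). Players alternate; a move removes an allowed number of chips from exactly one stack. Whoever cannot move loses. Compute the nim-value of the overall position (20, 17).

Stack A, S = {1, 4, 5, 8}:
G(0) = 0
G(1) = mex{0} = 1
G(2) = mex{1} = 0
G(3) = mex{0} = 1
G(4) = mex{1,0} = 2
G(5) = mex{2,1,0} = 3
G(6) = mex{3,0,1} = 2
G(7) = mex{2,1,0} = 3
G(8) = mex{3,2,1,0} = 4
G(9) = mex{4,3,2,1} = 0
G(10) = mex{0,2,3,0} = 1
G(11) = mex{1,3,2,1} = 0
G(12) = mex{0,4,3,2} = 1
G(13) = mex{1,0,4,3} = 2
G(14) = mex{2,1,0,2} = 3
G(15) = mex{3,0,1,3} = 2
G(16) = mex{2,1,0,4} = 3
G(17) = mex{3,2,1,0} = 4
G(18) = mex{4,3,2,1} = 0
G(19) = mex{0,2,3,0} = 1
G(20) = mex{1,3,2,1} = 0
G_A(20) = 0.
Stack B, S = {2, 4, 7, 8, 9}:
G(0) = 0
G(1) = mex{} = 0
G(2) = mex{0} = 1
G(3) = mex{0} = 1
G(4) = mex{1,0} = 2
G(5) = mex{1,0} = 2
G(6) = mex{2,1} = 0
G(7) = mex{2,1,0} = 3
G(8) = mex{0,2,0,0} = 1
G(9) = mex{3,2,1,0,0} = 4
G(10) = mex{1,0,1,1,0} = 2
G(11) = mex{4,3,2,1,1} = 0
G(12) = mex{2,1,2,2,1} = 0
G(13) = mex{0,4,0,2,2} = 1
G(14) = mex{0,2,3,0,2} = 1
G(15) = mex{1,0,1,3,0} = 2
G(16) = mex{1,0,4,1,3} = 2
G(17) = mex{2,1,2,4,1} = 0
G_B(17) = 0.
Combined Grundy value = 0 ⊕ 0 = 0.

0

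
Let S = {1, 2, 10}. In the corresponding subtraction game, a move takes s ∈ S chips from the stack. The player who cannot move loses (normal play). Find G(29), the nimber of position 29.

n :  0  1  2  3  4  5  6  7  8  9 10 11 12 13 14 15 16 17 18 19 20 21 22 23 24 25 26 27 28 29
G :  0  1  2  0  1  2  0  1  2  0  1  2  0  1  2  0  1  2  0  1  2  0  1  2  0  1  2  0  1  2

2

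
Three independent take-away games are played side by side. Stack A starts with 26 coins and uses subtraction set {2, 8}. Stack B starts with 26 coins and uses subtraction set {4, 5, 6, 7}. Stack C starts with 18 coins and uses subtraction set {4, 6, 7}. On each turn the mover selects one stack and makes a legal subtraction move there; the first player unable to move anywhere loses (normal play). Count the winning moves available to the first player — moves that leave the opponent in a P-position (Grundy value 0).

5

Stack A, S = {2, 8}:
n :  0  1  2  3  4  5  6  7  8  9 10 11 12 13 14 15 16 17 18 19 20 21 22 23 24 25 26
G :  0  0  1  1  0  0  1  1  2  2  0  0  1  1  0  0  1  1  2  2  0  0  1  1  0  0  1
G_A(26) = 1.
Stack B, S = {4, 5, 6, 7}:
G(0) = 0
G(1) = mex{} = 0
G(2) = mex{} = 0
G(3) = mex{} = 0
G(4) = mex{0} = 1
G(5) = mex{0,0} = 1
G(6) = mex{0,0,0} = 1
G(7) = mex{0,0,0,0} = 1
G(8) = mex{1,0,0,0} = 2
G(9) = mex{1,1,0,0} = 2
G(10) = mex{1,1,1,0} = 2
G(11) = mex{1,1,1,1} = 0
G(12) = mex{2,1,1,1} = 0
G(13) = mex{2,2,1,1} = 0
G(14) = mex{2,2,2,1} = 0
G(15) = mex{0,2,2,2} = 1
G(16) = mex{0,0,2,2} = 1
G(17) = mex{0,0,0,2} = 1
G(18) = mex{0,0,0,0} = 1
G(19) = mex{1,0,0,0} = 2
G(20) = mex{1,1,0,0} = 2
G(21) = mex{1,1,1,0} = 2
G(22) = mex{1,1,1,1} = 0
G(23) = mex{2,1,1,1} = 0
G(24) = mex{2,2,1,1} = 0
G(25) = mex{2,2,2,1} = 0
G(26) = mex{0,2,2,2} = 1
G_B(26) = 1.
Stack C, S = {4, 6, 7}:
n :  0  1  2  3  4  5  6  7  8  9 10 11 12 13 14 15 16 17 18
G :  0  0  0  0  1  1  1  1  2  2  2  0  0  0  0  1  1  1  1
G_C(18) = 1.
Combined Grundy value = 1 ⊕ 1 ⊕ 1 = 1.
A winning move leaves total XOR = 0, i.e. changes one component's Grundy value g to g ⊕ X where X is the current total.
Stack A: need g' = 1⊕1 = 0. Options: 26−2→G=0, 26−8→G=2. Hits: 1.
Stack B: need g' = 1⊕1 = 0. Options: 26−4→G=0, 26−5→G=2, 26−6→G=2, 26−7→G=2. Hits: 1.
Stack C: need g' = 1⊕1 = 0. Options: 18−4→G=0, 18−6→G=0, 18−7→G=0. Hits: 3.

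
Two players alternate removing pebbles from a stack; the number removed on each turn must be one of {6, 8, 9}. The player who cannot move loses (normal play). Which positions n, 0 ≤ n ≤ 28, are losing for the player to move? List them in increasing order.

0, 1, 2, 3, 4, 5, 15, 16, 17, 18, 19, 20

G(0) = 0
G(1) = mex{} = 0
G(2) = mex{} = 0
G(3) = mex{} = 0
G(4) = mex{} = 0
G(5) = mex{} = 0
G(6) = mex{0} = 1
G(7) = mex{0} = 1
G(8) = mex{0,0} = 1
G(9) = mex{0,0,0} = 1
G(10) = mex{0,0,0} = 1
G(11) = mex{0,0,0} = 1
G(12) = mex{1,0,0} = 2
G(13) = mex{1,0,0} = 2
G(14) = mex{1,1,0} = 2
G(15) = mex{1,1,1} = 0
G(16) = mex{1,1,1} = 0
G(17) = mex{1,1,1} = 0
G(18) = mex{2,1,1} = 0
G(19) = mex{2,1,1} = 0
G(20) = mex{2,2,1} = 0
G(21) = mex{0,2,2} = 1
G(22) = mex{0,2,2} = 1
G(23) = mex{0,0,2} = 1
G(24) = mex{0,0,0} = 1
G(25) = mex{0,0,0} = 1
G(26) = mex{0,0,0} = 1
G(27) = mex{1,0,0} = 2
G(28) = mex{1,0,0} = 2
P-positions are exactly the n with G(n) = 0.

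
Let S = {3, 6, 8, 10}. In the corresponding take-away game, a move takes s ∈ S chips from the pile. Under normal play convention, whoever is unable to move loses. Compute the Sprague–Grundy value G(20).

G(0) = 0
G(1) = mex{} = 0
G(2) = mex{} = 0
G(3) = mex{0} = 1
G(4) = mex{0} = 1
G(5) = mex{0} = 1
G(6) = mex{1,0} = 2
G(7) = mex{1,0} = 2
G(8) = mex{1,0,0} = 2
G(9) = mex{2,1,0} = 3
G(10) = mex{2,1,0,0} = 3
G(11) = mex{2,1,1,0} = 3
G(12) = mex{3,2,1,0} = 4
G(13) = mex{3,2,1,1} = 0
G(14) = mex{3,2,2,1} = 0
G(15) = mex{4,3,2,1} = 0
G(16) = mex{0,3,2,2} = 1
G(17) = mex{0,3,3,2} = 1
G(18) = mex{0,4,3,2} = 1
G(19) = mex{1,0,3,3} = 2
G(20) = mex{1,0,4,3} = 2

2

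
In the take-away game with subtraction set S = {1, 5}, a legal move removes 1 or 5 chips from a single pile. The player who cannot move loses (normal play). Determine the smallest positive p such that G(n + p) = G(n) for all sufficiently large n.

n :  0  1  2  3  4  5  6  7  8  9 10 11 12 13 14
G :  0  1  0  1  0  1  0  1  0  1  0  1  0  1  0
G(n+2) = G(n) holds for n = 0,…,4 (a full window of length max(S) = 5), so the sequence is purely periodic with period 2.

2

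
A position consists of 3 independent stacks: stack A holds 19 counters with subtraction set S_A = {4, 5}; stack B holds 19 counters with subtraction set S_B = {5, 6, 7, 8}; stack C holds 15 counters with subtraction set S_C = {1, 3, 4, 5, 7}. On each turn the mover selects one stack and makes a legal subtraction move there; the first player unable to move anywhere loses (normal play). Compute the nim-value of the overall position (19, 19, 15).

2

Stack A, S = {4, 5}:
n :  0  1  2  3  4  5  6  7  8  9 10 11 12 13 14 15 16 17 18 19
G :  0  0  0  0  1  1  1  1  2  0  0  0  0  1  1  1  1  2  0  0
G_A(19) = 0.
Stack B, S = {5, 6, 7, 8}:
G(0) = 0
G(1) = mex{} = 0
G(2) = mex{} = 0
G(3) = mex{} = 0
G(4) = mex{} = 0
G(5) = mex{0} = 1
G(6) = mex{0,0} = 1
G(7) = mex{0,0,0} = 1
G(8) = mex{0,0,0,0} = 1
G(9) = mex{0,0,0,0} = 1
G(10) = mex{1,0,0,0} = 2
G(11) = mex{1,1,0,0} = 2
G(12) = mex{1,1,1,0} = 2
G(13) = mex{1,1,1,1} = 0
G(14) = mex{1,1,1,1} = 0
G(15) = mex{2,1,1,1} = 0
G(16) = mex{2,2,1,1} = 0
G(17) = mex{2,2,2,1} = 0
G(18) = mex{0,2,2,2} = 1
G(19) = mex{0,0,2,2} = 1
G_B(19) = 1.
Stack C, S = {1, 3, 4, 5, 7}:
n :  0  1  2  3  4  5  6  7  8  9 10 11 12 13 14 15
G :  0  1  0  1  2  3  2  3  0  1  0  1  2  3  2  3
G_C(15) = 3.
Combined Grundy value = 0 ⊕ 1 ⊕ 3 = 2.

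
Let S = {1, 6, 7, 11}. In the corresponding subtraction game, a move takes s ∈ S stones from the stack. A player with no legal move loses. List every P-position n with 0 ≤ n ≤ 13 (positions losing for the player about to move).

n :  0  1  2  3  4  5  6  7  8  9 10 11 12 13
G :  0  1  0  1  0  1  2  3  2  3  2  3  0  1
P-positions are exactly the n with G(n) = 0.

0, 2, 4, 12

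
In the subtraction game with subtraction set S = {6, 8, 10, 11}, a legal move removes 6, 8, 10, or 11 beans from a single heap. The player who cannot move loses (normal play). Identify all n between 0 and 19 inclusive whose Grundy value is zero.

n :  0  1  2  3  4  5  6  7  8  9 10 11 12 13 14 15 16 17 18 19
G :  0  0  0  0  0  0  1  1  1  1  1  1  2  2  2  2  2  0  0  0
P-positions are exactly the n with G(n) = 0.

0, 1, 2, 3, 4, 5, 17, 18, 19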